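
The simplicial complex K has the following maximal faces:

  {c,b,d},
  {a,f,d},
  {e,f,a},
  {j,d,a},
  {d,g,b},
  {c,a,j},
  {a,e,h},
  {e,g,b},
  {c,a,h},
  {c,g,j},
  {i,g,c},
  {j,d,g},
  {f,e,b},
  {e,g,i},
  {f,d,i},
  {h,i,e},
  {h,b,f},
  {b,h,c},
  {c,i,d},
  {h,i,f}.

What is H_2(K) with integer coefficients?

K has 10 vertices, 30 edges, 20 triangles.
rank ∂_2 = 20, rank ∂_3 = 0 ⇒ b_2 = 20 − 20 − 0 = 0. So H_2 = 0.

H_2 = 0.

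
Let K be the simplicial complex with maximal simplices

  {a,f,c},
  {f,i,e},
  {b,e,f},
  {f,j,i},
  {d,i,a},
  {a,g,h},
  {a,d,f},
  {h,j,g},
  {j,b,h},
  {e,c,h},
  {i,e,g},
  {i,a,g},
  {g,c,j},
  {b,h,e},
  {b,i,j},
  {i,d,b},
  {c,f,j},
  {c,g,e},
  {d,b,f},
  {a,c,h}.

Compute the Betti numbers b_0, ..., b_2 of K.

b_0 = 1, b_1 = 1, b_2 = 0.

Take the total order a < b < c < d < e < f < g < h < i < j on the vertex set. Then K (dimension 2) consists of the simplices:

  0-simplices (10): a, b, c, d, e, f, g, h, i, j
  1-simplices (30): ac, ad, af, ag, ah, ai, bd, be, bf, bh, bi, bj, ce, cf, cg, ch, cj, df, di, ef, eg, eh, ei, fi, fj, gh, gi, gj, hj, ij
  2-simplices (20): acf, ach, adf, adi, agh, agi, bdf, bdi, bef, beh, bhj, bij, ceg, ceh, cfj, cgj, efi, egi, fij, ghj

Hence C_0 ≅ Z^10, C_1 ≅ Z^30, C_2 ≅ Z^20.

The boundary map ∂_1: C_1 → C_0 maps an edge to its endpoints' difference, ∂[p,q] = q − p. For instance
  ∂cg = g − c.
The 10×30 boundary matrix has rank 9 and Smith normal form diag(1,1,1,1,1,1,1,1,1).

Boundary ∂_2: C_2 → C_1 acts by ∂[p,q,r] = [q,r] − [p,r] + [p,q]. For instance
  ∂cfj = fj − cj + cf,
  ∂bdf = df − bf + bd.
This gives a 30×20 integer matrix of rank 20; reducing to Smith normal form yields diagonal entries (1,1,1,1,1,1,1,1,1,1,1,1,1,1,1,1,1,1,1,2).

Computing H_k = (kernel of ∂_k) / (image of ∂_{k+1}):

  H_0: rank C_0 − rank ∂_1 = 10 − 9 = 1, and the invariant factors of ∂_1 are all 1, so H_0 = Z.
  H_1: rank ker ∂_1 − rank ∂_2 = (30 − 9) − 20 = 1, and ∂_2 has invariant factor 2 > 1, so H_1 = Z ⊕ Z_2.
  H_2: rank ker ∂_2 − rank ∂_3 = (20 − 20) − 0 = 0, and there is no ∂_3, so H_2 = 0.

As a check, the Euler characteristic is 10 − 30 + 20 = 0, which agrees with 1 − 1 + 0 = 0.
(K is a triangulation of the Klein bottle.)

Hence the Betti numbers are b_0 = 1, b_1 = 1, b_2 = 0.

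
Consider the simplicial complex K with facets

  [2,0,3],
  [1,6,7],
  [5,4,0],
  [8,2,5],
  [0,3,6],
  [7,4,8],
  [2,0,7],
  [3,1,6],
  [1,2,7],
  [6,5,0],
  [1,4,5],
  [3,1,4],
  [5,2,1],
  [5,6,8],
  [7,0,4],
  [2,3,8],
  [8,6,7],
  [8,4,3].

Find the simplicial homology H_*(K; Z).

H_0 ≅ Z,  H_1 ≅ Z^2,  H_2 ≅ Z.

Order the vertices as 0 < 1 < 2 < 3 < 4 < 5 < 6 < 7 < 8. Listing each simplex with vertices in this order, K has dimension 2 with simplices:

  0-simplices (9): [0], [1], [2], [3], [4], [5], [6], [7], [8]
  1-simplices (27): (27 of them)
  2-simplices (18): [0,2,3], [0,2,7], [0,3,6], [0,4,5], [0,4,7], [0,5,6], [1,2,5], [1,2,7], [1,3,4], [1,3,6], [1,4,5], [1,6,7], [2,3,8], [2,5,8], [3,4,8], [4,7,8], [5,6,8], [6,7,8]

Hence C_0 ≅ Z^9, C_1 ≅ Z^27, C_2 ≅ Z^18.

Boundary ∂_1: C_1 → C_0 is given by ∂[p,q] = [q] − [p]. For instance
  ∂[7,8] = [8] − [7].
The 9×27 boundary matrix has rank 8 and Smith normal form diag(1,1,1,1,1,1,1,1).

∂_2: C_2 → C_1 acts by ∂[p,q,r] = [q,r] − [p,r] + [p,q]. For instance
  ∂[6,7,8] = [7,8] − [6,8] + [6,7],
  ∂[0,2,3] = [2,3] − [0,3] + [0,2].
This gives a 27×18 integer matrix of rank 17; reducing to Smith normal form yields diagonal entries (1,1,1,1,1,1,1,1,1,1,1,1,1,1,1,1,1).

From H_k ≅ ker(∂_k) / im(∂_{k+1}) we obtain:

  H_0: rank C_0 − rank ∂_1 = 9 − 8 = 1, and the invariant factors of ∂_1 are all 1, so H_0 ≅ Z.
  H_1: rank ker ∂_1 − rank ∂_2 = (27 − 8) − 17 = 2, and the invariant factors of ∂_2 are all 1, so H_1 ≅ Z^2.
  H_2: rank ker ∂_2 − rank ∂_3 = (18 − 17) − 0 = 1, and there is no ∂_3, so H_2 ≅ Z.

As a check, the Euler characteristic is 9 − 27 + 18 = 0, which agrees with 1 − 2 + 1 = 0.
(K is a triangulation of the torus T^2.)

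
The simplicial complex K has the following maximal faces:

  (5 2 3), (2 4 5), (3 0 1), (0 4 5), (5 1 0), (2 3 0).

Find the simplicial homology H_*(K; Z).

H_0 ≅ Z,  H_1 ≅ Z,  H_2 = 0.

Take the total order 0 < 1 < 2 < 3 < 4 < 5 on the vertex set. Then K (dimension 2) consists of the simplices:

  0-simplices (6): [0], [1], [2], [3], [4], [5]
  1-simplices (12): [0,1], [0,2], [0,3], [0,4], [0,5], [1,3], [1,5], [2,3], [2,4], [2,5], [3,5], [4,5]
  2-simplices (6): [0,1,3], [0,1,5], [0,2,3], [0,4,5], [2,3,5], [2,4,5]

so the chain groups are C_0 ≅ Z^6, C_1 ≅ Z^12, C_2 ≅ Z^6.

Boundary ∂_1: C_1 → C_0 is given by ∂[p,q] = [q] − [p]. For instance
  ∂[0,4] = [4] − [0].
The 6×12 boundary matrix has rank 5 and Smith normal form diag(1,1,1,1,1).

Boundary ∂_2: C_2 → C_1 acts by ∂[p,q,r] = [q,r] − [p,r] + [p,q]. For instance
  ∂[2,3,5] = [3,5] − [2,5] + [2,3],
  ∂[0,2,3] = [2,3] − [0,3] + [0,2].
This gives a 12×6 integer matrix of rank 6; reducing to Smith normal form yields diagonal entries (1,1,1,1,1,1).

Now H_k = ker ∂_k / im ∂_{k+1}, so:

  H_0: rank C_0 − rank ∂_1 = 6 − 5 = 1, and the invariant factors of ∂_1 are all 1, so H_0 ≅ Z.
  H_1: rank ker ∂_1 − rank ∂_2 = (12 − 5) − 6 = 1, and the invariant factors of ∂_2 are all 1, so H_1 ≅ Z.
  H_2: rank ker ∂_2 − rank ∂_3 = (6 − 6) − 0 = 0, and there is no ∂_3, so H_2 ≅ 0.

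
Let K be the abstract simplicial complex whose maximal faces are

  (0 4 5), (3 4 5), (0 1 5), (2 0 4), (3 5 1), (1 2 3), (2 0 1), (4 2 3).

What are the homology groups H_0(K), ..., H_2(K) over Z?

We work with the vertex ordering 0 < 1 < 2 < 3 < 4 < 5. The simplices of K, each written with vertices in increasing order, are:

  0-simplices (6): [0], [1], [2], [3], [4], [5]
  1-simplices (12): [0,1], [0,2], [0,4], [0,5], [1,2], [1,3], [1,5], [2,3], [2,4], [3,4], [3,5], [4,5]
  2-simplices (8): [0,1,2], [0,1,5], [0,2,4], [0,4,5], [1,2,3], [1,3,5], [2,3,4], [3,4,5]

so the chain groups are C_0 ≅ Z^6, C_1 ≅ Z^12, C_2 ≅ Z^8.

The boundary map ∂_1: C_1 → C_0 is given by ∂[p,q] = [q] − [p].
The 6×12 boundary matrix has rank 5 and Smith normal form diag(1,1,1,1,1).

Boundary ∂_2: C_2 → C_1 maps a triangle to the signed sum of its edges. For instance
  ∂[0,1,2] = [1,2] − [0,2] + [0,1],
  ∂[3,4,5] = [4,5] − [3,5] + [3,4].
As a 12×8 matrix over Z this has rank 7, with invariant factors (1,1,1,1,1,1,1).

From H_k ≅ ker(∂_k) / im(∂_{k+1}) we obtain:

  H_0: rank C_0 − rank ∂_1 = 6 − 5 = 1, and the invariant factors of ∂_1 are all 1, so H_0 ≅ Z.
  H_1: rank ker ∂_1 − rank ∂_2 = (12 − 5) − 7 = 0, and the invariant factors of ∂_2 are all 1, so H_1 ≅ 0.
  H_2: rank ker ∂_2 − rank ∂_3 = (8 − 7) − 0 = 1, and there is no ∂_3, so H_2 ≅ Z.

(K is a triangulation of the 2-sphere S^2.)

H_0 ≅ Z,  H_1 = 0,  H_2 ≅ Z.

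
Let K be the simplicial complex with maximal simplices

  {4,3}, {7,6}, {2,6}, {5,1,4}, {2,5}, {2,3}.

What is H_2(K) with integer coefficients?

Fix the vertex order 1 < 2 < 3 < 4 < 5 < 6 < 7 and write every simplex with vertices in increasing order. Then dim K = 2 and the simplices of K are:

  0-simplices (7): [1], [2], [3], [4], [5], [6], [7]
  1-simplices (8): [1,4], [1,5], [2,3], [2,5], [2,6], [3,4], [4,5], [6,7]
  2-simplices (1): [1,4,5]

Hence C_0 ≅ Z^7, C_1 ≅ Z^8, C_2 ≅ Z^1.

Boundary ∂_1: C_1 → C_0 maps an edge to its endpoints' difference, ∂[p,q] = q − p. For instance
  ∂[1,4] = [4] − [1].
The resulting 7×8 matrix has rank 6, and its Smith normal form has invariant factors (1,1,1,1,1,1).

∂_2: C_2 → C_1 acts by ∂[p,q,r] = [q,r] − [p,r] + [p,q]. For instance
  ∂[1,4,5] = [4,5] − [1,5] + [1,4].
As a 8×1 matrix over Z this has rank 1, with invariant factors (1).

Now H_k = ker ∂_k / im ∂_{k+1}, so:

  H_2: rank ker ∂_2 − rank ∂_3 = (1 − 1) − 0 = 0, and there is no ∂_3, so H_2 = 0.

H_2 = 0.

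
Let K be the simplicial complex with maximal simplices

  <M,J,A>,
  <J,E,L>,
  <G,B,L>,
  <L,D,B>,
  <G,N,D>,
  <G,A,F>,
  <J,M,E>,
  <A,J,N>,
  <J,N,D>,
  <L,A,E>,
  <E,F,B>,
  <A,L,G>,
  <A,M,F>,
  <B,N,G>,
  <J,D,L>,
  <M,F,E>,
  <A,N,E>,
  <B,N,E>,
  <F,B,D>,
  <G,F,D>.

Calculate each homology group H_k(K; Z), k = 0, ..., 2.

H_0 ≅ Z,  H_1 ≅ Z ⊕ Z/2Z,  H_2 = 0.

Order the vertices as A < B < D < E < F < G < J < L < M < N. Listing each simplex with vertices in this order, K has dimension 2 with simplices:

  0-simplices (10): A, B, D, E, F, G, J, L, M, N
  1-simplices (30): AE, AF, AG, AJ, AL, AM, AN, BD, BE, BF, BG, BL, BN, DF, DG, DJ, DL, DN, EF, EJ, EL, EM, EN, FG, FM, GL, GN, JL, JM, JN
  2-simplices (20): AEL, AEN, AFG, AFM, AGL, AJM, AJN, BDF, BDL, BEF, BEN, BGL, BGN, DFG, DGN, DJL, DJN, EFM, EJL, EJM

so the chain groups are C_0 ≅ Z^10, C_1 ≅ Z^30, C_2 ≅ Z^20.

The boundary map ∂_1: C_1 → C_0 maps an edge to its endpoints' difference, ∂[p,q] = q − p. For instance
  ∂BL = L − B.
The 10×30 boundary matrix has rank 9 and Smith normal form diag(1,1,1,1,1,1,1,1,1).

The boundary map ∂_2: C_2 → C_1 maps a triangle to the signed sum of its edges. For instance
  ∂BEF = EF − BF + BE,
  ∂DJN = JN − DN + DJ.
This gives a 30×20 integer matrix of rank 20; reducing to Smith normal form yields diagonal entries (1,1,1,1,1,1,1,1,1,1,1,1,1,1,1,1,1,1,1,2).

Reading off H_k = ker ∂_k / im ∂_{k+1}:

  H_0: rank C_0 − rank ∂_1 = 10 − 9 = 1, and the invariant factors of ∂_1 are all 1, so H_0 = Z.
  H_1: rank ker ∂_1 − rank ∂_2 = (30 − 9) − 20 = 1, and ∂_2 has invariant factor 2 > 1, so H_1 = Z ⊕ Z/2Z.
  H_2: rank ker ∂_2 − rank ∂_3 = (20 − 20) − 0 = 0, and there is no ∂_3, so H_2 = 0.

(K is a triangulation of the Klein bottle.)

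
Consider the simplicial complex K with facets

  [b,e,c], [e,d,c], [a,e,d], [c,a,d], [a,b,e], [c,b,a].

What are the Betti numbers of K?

K has 5 vertices, 9 edges, 6 triangles.
rank ∂_0 = 0, rank ∂_1 = 4 ⇒ b_0 = 5 − 0 − 4 = 1; all invariant factors of ∂_1 are 1 so no torsion. So H_0 ≅ Z.
rank ∂_1 = 4, rank ∂_2 = 5 ⇒ b_1 = 9 − 4 − 5 = 0; all invariant factors of ∂_2 are 1 so no torsion. So H_1 ≅ 0.
rank ∂_2 = 5, rank ∂_3 = 0 ⇒ b_2 = 6 − 5 − 0 = 1. So H_2 ≅ Z.

b_0 = 1, b_1 = 0, b_2 = 1.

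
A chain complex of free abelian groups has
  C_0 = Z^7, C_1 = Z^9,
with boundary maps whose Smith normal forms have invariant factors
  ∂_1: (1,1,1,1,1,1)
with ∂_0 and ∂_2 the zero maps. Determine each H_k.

H_0 ≅ Z,  H_1 ≅ Z^3.

H_0: b_0 = 7 − 0 − 6 = 1; torsion from ∂_1 factors > 1: none. So H_0 ≅ Z.
H_1: b_1 = 9 − 6 − 0 = 3; torsion from ∂_2 factors > 1: none. So H_1 ≅ Z^3.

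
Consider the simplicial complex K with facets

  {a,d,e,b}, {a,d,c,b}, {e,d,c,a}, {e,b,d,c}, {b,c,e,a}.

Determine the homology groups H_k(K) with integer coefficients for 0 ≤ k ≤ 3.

Take the total order a < b < c < d < e on the vertex set. Then K (dimension 3) consists of the simplices:

  0-simplices (5): a, b, c, d, e
  1-simplices (10): ab, ac, ad, ae, bc, bd, be, cd, ce, de
  2-simplices (10): abc, abd, abe, acd, ace, ade, bcd, bce, bde, cde
  3-simplices (5): abcd, abce, abde, acde, bcde

so the chain groups are C_0 ≅ Z^5, C_1 ≅ Z^10, C_2 ≅ Z^10, C_3 ≅ Z^5.

The boundary map ∂_1: C_1 → C_0 sends each edge [p,q] (with p < q) to q − p. For instance
  ∂bd = d − b.
This gives a 5×10 integer matrix of rank 4; reducing to Smith normal form yields diagonal entries (1,1,1,1).

Boundary ∂_2: C_2 → C_1 acts by ∂[p,q,r] = [q,r] − [p,r] + [p,q]. For instance
  ∂abd = bd − ad + ab,
  ∂bce = ce − be + bc.
The resulting 10×10 matrix has rank 6, and its Smith normal form has invariant factors (1,1,1,1,1,1).

Boundary ∂_3: C_3 → C_2 sends each 3-simplex σ to the alternating sum Σ_i (−1)^i (σ with its i-th vertex removed). For instance
  ∂abcd = bcd − acd + abd − abc,
  ∂bcde = cde − bde + bce − bcd.
The 10×5 boundary matrix has rank 4 and Smith normal form diag(1,1,1,1).

Reading off H_k = ker ∂_k / im ∂_{k+1}:

  H_0: rank C_0 − rank ∂_1 = 5 − 4 = 1, and the invariant factors of ∂_1 are all 1, so H_0 ≅ Z.
  H_1: rank ker ∂_1 − rank ∂_2 = (10 − 4) − 6 = 0, and the invariant factors of ∂_2 are all 1, so H_1 ≅ 0.
  H_2: rank ker ∂_2 − rank ∂_3 = (10 − 6) − 4 = 0, and the invariant factors of ∂_3 are all 1, so H_2 ≅ 0.
  H_3: rank ker ∂_3 − rank ∂_4 = (5 − 4) − 0 = 1, and there is no ∂_4, so H_3 ≅ Z.

As a check, the Euler characteristic is 5 − 10 + 10 − 5 = 0, which agrees with 1 − 0 + 0 − 1 = 0.
(K is a triangulation of the 3-sphere S^3.)

H_0 ≅ Z,  H_1 = 0,  H_2 = 0,  H_3 ≅ Z.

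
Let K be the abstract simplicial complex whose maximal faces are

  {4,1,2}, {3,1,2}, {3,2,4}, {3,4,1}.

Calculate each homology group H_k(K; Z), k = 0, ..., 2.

H_0 ≅ Z,  H_1 = 0,  H_2 ≅ Z.

We work with the vertex ordering 1 < 2 < 3 < 4. The simplices of K, each written with vertices in increasing order, are:

  0-simplices (4): [1], [2], [3], [4]
  1-simplices (6): [1,2], [1,3], [1,4], [2,3], [2,4], [3,4]
  2-simplices (4): [1,2,3], [1,2,4], [1,3,4], [2,3,4]

giving chain groups C_0 ≅ Z^4, C_1 ≅ Z^6, C_2 ≅ Z^4.

The boundary map ∂_1: C_1 → C_0 maps an edge to its endpoints' difference, ∂[p,q] = q − p. For instance
  ∂[1,2] = [2] − [1].
The resulting 4×6 matrix has rank 3, and its Smith normal form has invariant factors (1,1,1).

∂_2: C_2 → C_1 acts by ∂[p,q,r] = [q,r] − [p,r] + [p,q]. For instance
  ∂[1,2,3] = [2,3] − [1,3] + [1,2],
  ∂[1,3,4] = [3,4] − [1,4] + [1,3].
The 6×4 boundary matrix has rank 3 and Smith normal form diag(1,1,1).

From H_k ≅ ker(∂_k) / im(∂_{k+1}) we obtain:

  H_0: rank C_0 − rank ∂_1 = 4 − 3 = 1, and the invariant factors of ∂_1 are all 1, so H_0 ≅ Z.
  H_1: rank ker ∂_1 − rank ∂_2 = (6 − 3) − 3 = 0, and the invariant factors of ∂_2 are all 1, so H_1 ≅ 0.
  H_2: rank ker ∂_2 − rank ∂_3 = (4 − 3) − 0 = 1, and there is no ∂_3, so H_2 ≅ Z.

As a check, the Euler characteristic is 4 − 6 + 4 = 2, which agrees with 1 − 0 + 1 = 2.
(K is a triangulation of the 2-sphere S^2.)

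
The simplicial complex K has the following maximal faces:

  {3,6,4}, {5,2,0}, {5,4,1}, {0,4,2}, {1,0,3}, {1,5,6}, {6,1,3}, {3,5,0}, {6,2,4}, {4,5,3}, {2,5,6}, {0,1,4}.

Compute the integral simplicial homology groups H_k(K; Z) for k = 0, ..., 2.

Order the vertices as 0 < 1 < 2 < 3 < 4 < 5 < 6. Listing each simplex with vertices in this order, K has dimension 2 with simplices:

  0-simplices (7): [0], [1], [2], [3], [4], [5], [6]
  1-simplices (18): [0,1], [0,2], [0,3], [0,4], [0,5], [1,3], [1,4], [1,5], [1,6], [2,4], [2,5], [2,6], [3,4], [3,5], [3,6], [4,5], [4,6], [5,6]
  2-simplices (12): [0,1,3], [0,1,4], [0,2,4], [0,2,5], [0,3,5], [1,3,6], [1,4,5], [1,5,6], [2,4,6], [2,5,6], [3,4,5], [3,4,6]

so the chain groups are C_0 ≅ Z^7, C_1 ≅ Z^18, C_2 ≅ Z^12.

∂_1: C_1 → C_0 maps an edge to its endpoints' difference, ∂[p,q] = q − p.
As a 7×18 matrix over Z this has rank 6, with invariant factors (1,1,1,1,1,1).

The boundary map ∂_2: C_2 → C_1 acts by ∂[p,q,r] = [q,r] − [p,r] + [p,q]. For instance
  ∂[0,1,3] = [1,3] − [0,3] + [0,1],
  ∂[0,1,4] = [1,4] − [0,4] + [0,1].
As a 18×12 matrix over Z this has rank 12, with invariant factors (1,1,1,1,1,1,1,1,1,1,1,2).

Reading off H_k = ker ∂_k / im ∂_{k+1}:

  H_0: rank C_0 − rank ∂_1 = 7 − 6 = 1, and the invariant factors of ∂_1 are all 1, so H_0 ≅ Z.
  H_1: rank ker ∂_1 − rank ∂_2 = (18 − 6) − 12 = 0, and ∂_2 has invariant factor 2 > 1, so H_1 ≅ Z/2.
  H_2: rank ker ∂_2 − rank ∂_3 = (12 − 12) − 0 = 0, and there is no ∂_3, so H_2 ≅ 0.

H_0 ≅ Z,  H_1 ≅ Z/2,  H_2 = 0.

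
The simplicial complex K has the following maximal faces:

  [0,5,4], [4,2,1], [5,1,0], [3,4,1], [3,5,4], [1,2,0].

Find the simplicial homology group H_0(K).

We work with the vertex ordering 0 < 1 < 2 < 3 < 4 < 5. The simplices of K, each written with vertices in increasing order, are:

  0-simplices (6): [0], [1], [2], [3], [4], [5]
  1-simplices (12): [0,1], [0,2], [0,4], [0,5], [1,2], [1,3], [1,4], [1,5], [2,4], [3,4], [3,5], [4,5]
  2-simplices (6): [0,1,2], [0,1,5], [0,4,5], [1,2,4], [1,3,4], [3,4,5]

Hence C_0 ≅ Z^6, C_1 ≅ Z^12, C_2 ≅ Z^6.

The boundary map ∂_1: C_1 → C_0 is given by ∂[p,q] = [q] − [p].
The 6×12 boundary matrix has rank 5 and Smith normal form diag(1,1,1,1,1).

Boundary ∂_2: C_2 → C_1 sends each 2-simplex [p,q,r] to [q,r] − [p,r] + [p,q]. For instance
  ∂[3,4,5] = [4,5] − [3,5] + [3,4],
  ∂[0,4,5] = [4,5] − [0,5] + [0,4].
The 12×6 boundary matrix has rank 6 and Smith normal form diag(1,1,1,1,1,1).

Reading off H_k = ker ∂_k / im ∂_{k+1}:

  H_0: rank C_0 − rank ∂_1 = 6 − 5 = 1, and the invariant factors of ∂_1 are all 1, so H_0 ≅ Z.

H_0 ≅ Z.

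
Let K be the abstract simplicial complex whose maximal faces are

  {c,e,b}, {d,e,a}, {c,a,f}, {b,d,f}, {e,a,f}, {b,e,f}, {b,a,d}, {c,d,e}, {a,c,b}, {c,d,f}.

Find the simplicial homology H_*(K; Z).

H_0 = Z,  H_1 = Z/2,  H_2 = 0.

Take the total order a < b < c < d < e < f on the vertex set. Then K (dimension 2) consists of the simplices:

  0-simplices (6): a, b, c, d, e, f
  1-simplices (15): ab, ac, ad, ae, af, bc, bd, be, bf, cd, ce, cf, de, df, ef
  2-simplices (10): abc, abd, acf, ade, aef, bce, bdf, bef, cde, cdf

giving chain groups C_0 ≅ Z^6, C_1 ≅ Z^15, C_2 ≅ Z^10.

∂_1: C_1 → C_0 maps an edge to its endpoints' difference, ∂[p,q] = q − p.
The resulting 6×15 matrix has rank 5, and its Smith normal form has invariant factors (1,1,1,1,1).

The boundary map ∂_2: C_2 → C_1 maps a triangle to the signed sum of its edges. For instance
  ∂cdf = df − cf + cd,
  ∂cde = de − ce + cd.
The 15×10 boundary matrix has rank 10 and Smith normal form diag(1,1,1,1,1,1,1,1,1,2).

Now H_k = ker ∂_k / im ∂_{k+1}, so:

  H_0: rank C_0 − rank ∂_1 = 6 − 5 = 1, and the invariant factors of ∂_1 are all 1, so H_0 ≅ Z.
  H_1: rank ker ∂_1 − rank ∂_2 = (15 − 5) − 10 = 0, and ∂_2 has invariant factor 2 > 1, so H_1 ≅ Z/2.
  H_2: rank ker ∂_2 − rank ∂_3 = (10 − 10) − 0 = 0, and there is no ∂_3, so H_2 ≅ 0.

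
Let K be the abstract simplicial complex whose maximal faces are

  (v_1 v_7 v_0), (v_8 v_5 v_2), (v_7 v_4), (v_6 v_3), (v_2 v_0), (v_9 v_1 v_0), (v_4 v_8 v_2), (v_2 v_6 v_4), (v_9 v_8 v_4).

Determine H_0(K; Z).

H_0 = Z.

Take the total order v_0 < v_1 < v_2 < v_3 < v_4 < v_5 < v_6 < v_7 < v_8 < v_9 on the vertex set. Then K (dimension 2) consists of the simplices:

  0-simplices (10): [v_0], [v_1], [v_2], [v_3], [v_4], [v_5], [v_6], [v_7], [v_8], [v_9]
  1-simplices (17): (17 of them)
  2-simplices (6): [v_0,v_1,v_7], [v_0,v_1,v_9], [v_2,v_4,v_6], [v_2,v_4,v_8], [v_2,v_5,v_8], [v_4,v_8,v_9]

so the chain groups are C_0 ≅ Z^10, C_1 ≅ Z^17, C_2 ≅ Z^6.

Boundary ∂_1: C_1 → C_0 maps an edge to its endpoints' difference, ∂[p,q] = q − p. For instance
  ∂[v_2,v_6] = [v_6] − [v_2].
This gives a 10×17 integer matrix of rank 9; reducing to Smith normal form yields diagonal entries (1,1,1,1,1,1,1,1,1).

∂_2: C_2 → C_1 maps a triangle to the signed sum of its edges. For instance
  ∂[v_2,v_5,v_8] = [v_5,v_8] − [v_2,v_8] + [v_2,v_5],
  ∂[v_4,v_8,v_9] = [v_8,v_9] − [v_4,v_9] + [v_4,v_8].
This gives a 17×6 integer matrix of rank 6; reducing to Smith normal form yields diagonal entries (1,1,1,1,1,1).

Now H_k = ker ∂_k / im ∂_{k+1}, so:

  H_0: rank C_0 − rank ∂_1 = 10 − 9 = 1, and the invariant factors of ∂_1 are all 1, so H_0 ≅ Z.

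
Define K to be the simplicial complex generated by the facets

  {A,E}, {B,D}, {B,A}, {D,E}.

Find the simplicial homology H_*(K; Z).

H_0 ≅ Z,  H_1 ≅ Z.

We work with the vertex ordering A < B < D < E. The simplices of K, each written with vertices in increasing order, are:

  0-simplices (4): A, B, D, E
  1-simplices (4): AB, AE, BD, DE

Hence C_0 ≅ Z^4, C_1 ≅ Z^4.

The boundary map ∂_1: C_1 → C_0 maps an edge to its endpoints' difference, ∂[p,q] = q − p.
The 4×4 boundary matrix has rank 3 and Smith normal form diag(1,1,1).

Computing H_k = (kernel of ∂_k) / (image of ∂_{k+1}):

  H_0: rank C_0 − rank ∂_1 = 4 − 3 = 1, and the invariant factors of ∂_1 are all 1, so H_0 = Z.
  H_1: rank ker ∂_1 − rank ∂_2 = (4 − 3) − 0 = 1, and there is no ∂_2, so H_1 = Z.

(K is a triangulation of the circle S^1.)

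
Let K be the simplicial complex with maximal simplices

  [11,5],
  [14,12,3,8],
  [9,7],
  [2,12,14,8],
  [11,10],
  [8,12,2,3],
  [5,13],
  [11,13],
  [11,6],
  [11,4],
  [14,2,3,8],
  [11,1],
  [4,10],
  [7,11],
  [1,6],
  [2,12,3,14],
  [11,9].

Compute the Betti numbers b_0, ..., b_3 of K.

b_0 = 2, b_1 = 4, b_2 = 0, b_3 = 1.

We work with the vertex ordering 1 < 2 < 3 < 4 < 5 < 6 < 7 < 8 < 9 < 10 < 11 < 12 < 13 < 14. The simplices of K, each written with vertices in increasing order, are:

  0-simplices (14): [1], [2], [3], [4], [5], [6], [7], [8], [9], [10], [11], [12], [13], [14]
  1-simplices (22): (22 of them)
  2-simplices (10): [2,3,8], [2,3,12], [2,3,14], [2,8,12], [2,8,14], [2,12,14], [3,8,12], [3,8,14], [3,12,14], [8,12,14]
  3-simplices (5): [2,3,8,12], [2,3,8,14], [2,3,12,14], [2,8,12,14], [3,8,12,14]

so the chain groups are C_0 ≅ Z^14, C_1 ≅ Z^22, C_2 ≅ Z^10, C_3 ≅ Z^5.

∂_1: C_1 → C_0 maps an edge to its endpoints' difference, ∂[p,q] = q − p. For instance
  ∂[6,11] = [11] − [6].
The resulting 14×22 matrix has rank 12, and its Smith normal form has invariant factors (1,1,1,1,1,1,1,1,1,1,1,1).

∂_2: C_2 → C_1 sends each 2-simplex [p,q,r] to [q,r] − [p,r] + [p,q]. For instance
  ∂[2,3,14] = [3,14] − [2,14] + [2,3],
  ∂[2,3,12] = [3,12] − [2,12] + [2,3].
This gives a 22×10 integer matrix of rank 6; reducing to Smith normal form yields diagonal entries (1,1,1,1,1,1).

∂_3: C_3 → C_2 sends each 3-simplex σ to the alternating sum Σ_i (−1)^i (σ with its i-th vertex removed). For instance
  ∂[3,8,12,14] = [8,12,14] − [3,12,14] + [3,8,14] − [3,8,12],
  ∂[2,8,12,14] = [8,12,14] − [2,12,14] + [2,8,14] − [2,8,12].
The 10×5 boundary matrix has rank 4 and Smith normal form diag(1,1,1,1).

From H_k ≅ ker(∂_k) / im(∂_{k+1}) we obtain:

  H_0: rank C_0 − rank ∂_1 = 14 − 12 = 2, and the invariant factors of ∂_1 are all 1, so H_0 = Z^2.
  H_1: rank ker ∂_1 − rank ∂_2 = (22 − 12) − 6 = 4, and the invariant factors of ∂_2 are all 1, so H_1 = Z^4.
  H_2: rank ker ∂_2 − rank ∂_3 = (10 − 6) − 4 = 0, and the invariant factors of ∂_3 are all 1, so H_2 = 0.
  H_3: rank ker ∂_3 − rank ∂_4 = (5 − 4) − 0 = 1, and there is no ∂_4, so H_3 = Z.

(K is a triangulation of the disjoint union of a wedge of 4 circles and the 3-sphere S^3.)

Hence the Betti numbers are b_0 = 2, b_1 = 4, b_2 = 0, b_3 = 1.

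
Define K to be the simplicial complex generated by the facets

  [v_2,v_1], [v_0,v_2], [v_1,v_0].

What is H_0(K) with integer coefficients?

Fix the vertex order v_0 < v_1 < v_2 and write every simplex with vertices in increasing order. Then dim K = 1 and the simplices of K are:

  0-simplices (3): [v_0], [v_1], [v_2]
  1-simplices (3): [v_0,v_1], [v_0,v_2], [v_1,v_2]

Hence C_0 ≅ Z^3, C_1 ≅ Z^3.

Boundary ∂_1: C_1 → C_0 maps an edge to its endpoints' difference, ∂[p,q] = q − p. For instance
  ∂[v_0,v_2] = [v_2] − [v_0].
As a 3×3 matrix over Z this has rank 2, with invariant factors (1,1).

Reading off H_k = ker ∂_k / im ∂_{k+1}:

  H_0: rank C_0 − rank ∂_1 = 3 − 2 = 1, and the invariant factors of ∂_1 are all 1, so H_0 ≅ Z.

(K is a triangulation of the circle S^1.)

H_0 = Z.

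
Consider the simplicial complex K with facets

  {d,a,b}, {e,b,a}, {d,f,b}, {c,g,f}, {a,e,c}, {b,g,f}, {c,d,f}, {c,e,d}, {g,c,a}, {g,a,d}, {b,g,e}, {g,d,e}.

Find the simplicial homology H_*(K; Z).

H_0 = Z,  H_1 = Z/2Z,  H_2 = 0.

Order the vertices as a < b < c < d < e < f < g. Listing each simplex with vertices in this order, K has dimension 2 with simplices:

  0-simplices (7): a, b, c, d, e, f, g
  1-simplices (18): ab, ac, ad, ae, ag, bd, be, bf, bg, cd, ce, cf, cg, de, df, dg, eg, fg
  2-simplices (12): abd, abe, ace, acg, adg, bdf, beg, bfg, cde, cdf, cfg, deg

so the chain groups are C_0 ≅ Z^7, C_1 ≅ Z^18, C_2 ≅ Z^12.

The boundary map ∂_1: C_1 → C_0 is given by ∂[p,q] = [q] − [p].
This gives a 7×18 integer matrix of rank 6; reducing to Smith normal form yields diagonal entries (1,1,1,1,1,1).

Boundary ∂_2: C_2 → C_1 sends each 2-simplex [p,q,r] to [q,r] − [p,r] + [p,q]. For instance
  ∂cfg = fg − cg + cf,
  ∂abe = be − ae + ab.
As a 18×12 matrix over Z this has rank 12, with invariant factors (1,1,1,1,1,1,1,1,1,1,1,2).

Reading off H_k = ker ∂_k / im ∂_{k+1}:

  H_0: rank C_0 − rank ∂_1 = 7 − 6 = 1, and the invariant factors of ∂_1 are all 1, so H_0 ≅ Z.
  H_1: rank ker ∂_1 − rank ∂_2 = (18 − 6) − 12 = 0, and ∂_2 has invariant factor 2 > 1, so H_1 ≅ Z/2Z.
  H_2: rank ker ∂_2 − rank ∂_3 = (12 − 12) − 0 = 0, and there is no ∂_3, so H_2 ≅ 0.

As a check, the Euler characteristic is 7 − 18 + 12 = 1, which agrees with 1 − 0 + 0 = 1.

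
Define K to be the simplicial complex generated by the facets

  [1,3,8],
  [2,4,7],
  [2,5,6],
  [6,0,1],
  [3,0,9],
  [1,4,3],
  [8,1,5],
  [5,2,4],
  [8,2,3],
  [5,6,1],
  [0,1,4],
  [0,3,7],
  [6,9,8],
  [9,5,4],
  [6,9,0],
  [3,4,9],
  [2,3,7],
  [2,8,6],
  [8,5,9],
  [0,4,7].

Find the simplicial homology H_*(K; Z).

H_0 ≅ Z,  H_1 ≅ Z × Z/2,  H_2 = 0.

Order the vertices as 0 < 1 < 2 < 3 < 4 < 5 < 6 < 7 < 8 < 9. Listing each simplex with vertices in this order, K has dimension 2 with simplices:

  0-simplices (10): [0], [1], [2], [3], [4], [5], [6], [7], [8], [9]
  1-simplices (30): (30 of them)
  2-simplices (20): (20 of them)

so the chain groups are C_0 ≅ Z^10, C_1 ≅ Z^30, C_2 ≅ Z^20.

The boundary map ∂_1: C_1 → C_0 sends each edge [p,q] (with p < q) to q − p.
As a 10×30 matrix over Z this has rank 9, with invariant factors (1,1,1,1,1,1,1,1,1).

Boundary ∂_2: C_2 → C_1 sends each 2-simplex [p,q,r] to [q,r] − [p,r] + [p,q]. For instance
  ∂[3,4,9] = [4,9] − [3,9] + [3,4],
  ∂[2,4,7] = [4,7] − [2,7] + [2,4].
This gives a 30×20 integer matrix of rank 20; reducing to Smith normal form yields diagonal entries (1,1,1,1,1,1,1,1,1,1,1,1,1,1,1,1,1,1,1,2).

Computing H_k = (kernel of ∂_k) / (image of ∂_{k+1}):

  H_0: rank C_0 − rank ∂_1 = 10 − 9 = 1, and the invariant factors of ∂_1 are all 1, so H_0 ≅ Z.
  H_1: rank ker ∂_1 − rank ∂_2 = (30 − 9) − 20 = 1, and ∂_2 has invariant factor 2 > 1, so H_1 ≅ Z × Z/2.
  H_2: rank ker ∂_2 − rank ∂_3 = (20 − 20) − 0 = 0, and there is no ∂_3, so H_2 ≅ 0.

As a check, the Euler characteristic is 10 − 30 + 20 = 0, which agrees with 1 − 1 + 0 = 0.
(K is a triangulation of the Klein bottle.)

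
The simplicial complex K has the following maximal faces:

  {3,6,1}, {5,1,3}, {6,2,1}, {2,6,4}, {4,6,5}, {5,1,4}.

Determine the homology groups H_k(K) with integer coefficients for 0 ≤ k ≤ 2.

H_0 = Z,  H_1 = Z,  H_2 = 0.

Fix the vertex order 1 < 2 < 3 < 4 < 5 < 6 and write every simplex with vertices in increasing order. Then dim K = 2 and the simplices of K are:

  0-simplices (6): [1], [2], [3], [4], [5], [6]
  1-simplices (12): [1,2], [1,3], [1,4], [1,5], [1,6], [2,4], [2,6], [3,5], [3,6], [4,5], [4,6], [5,6]
  2-simplices (6): [1,2,6], [1,3,5], [1,3,6], [1,4,5], [2,4,6], [4,5,6]

giving chain groups C_0 ≅ Z^6, C_1 ≅ Z^12, C_2 ≅ Z^6.

Boundary ∂_1: C_1 → C_0 maps an edge to its endpoints' difference, ∂[p,q] = q − p. For instance
  ∂[4,6] = [6] − [4].
As a 6×12 matrix over Z this has rank 5, with invariant factors (1,1,1,1,1).

The boundary map ∂_2: C_2 → C_1 acts by ∂[p,q,r] = [q,r] − [p,r] + [p,q]. For instance
  ∂[2,4,6] = [4,6] − [2,6] + [2,4],
  ∂[4,5,6] = [5,6] − [4,6] + [4,5].
The 12×6 boundary matrix has rank 6 and Smith normal form diag(1,1,1,1,1,1).

Computing H_k = (kernel of ∂_k) / (image of ∂_{k+1}):

  H_0: rank C_0 − rank ∂_1 = 6 − 5 = 1, and the invariant factors of ∂_1 are all 1, so H_0 ≅ Z.
  H_1: rank ker ∂_1 − rank ∂_2 = (12 − 5) − 6 = 1, and the invariant factors of ∂_2 are all 1, so H_1 ≅ Z.
  H_2: rank ker ∂_2 − rank ∂_3 = (6 − 6) − 0 = 0, and there is no ∂_3, so H_2 ≅ 0.

As a check, the Euler characteristic is 6 − 12 + 6 = 0, which agrees with 1 − 1 + 0 = 0.
(K is a triangulation of the cylinder S^1 x I.)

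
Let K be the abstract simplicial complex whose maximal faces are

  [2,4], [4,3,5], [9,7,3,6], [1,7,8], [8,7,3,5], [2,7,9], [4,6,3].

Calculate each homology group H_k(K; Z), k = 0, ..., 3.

H_0 = Z,  H_1 = Z,  H_2 = 0,  H_3 = 0.

K has 9 vertices, 19 edges, 12 triangles, 2 3-simplices.
rank ∂_0 = 0, rank ∂_1 = 8 ⇒ b_0 = 9 − 0 − 8 = 1; all invariant factors of ∂_1 are 1 so no torsion. So H_0 ≅ Z.
rank ∂_1 = 8, rank ∂_2 = 10 ⇒ b_1 = 19 − 8 − 10 = 1; all invariant factors of ∂_2 are 1 so no torsion. So H_1 ≅ Z.
rank ∂_2 = 10, rank ∂_3 = 2 ⇒ b_2 = 12 − 10 − 2 = 0; all invariant factors of ∂_3 are 1 so no torsion. So H_2 ≅ 0.
rank ∂_3 = 2, rank ∂_4 = 0 ⇒ b_3 = 2 − 2 − 0 = 0. So H_3 ≅ 0.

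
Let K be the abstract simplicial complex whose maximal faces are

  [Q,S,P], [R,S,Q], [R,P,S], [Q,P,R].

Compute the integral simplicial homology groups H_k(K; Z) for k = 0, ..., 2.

H_0 ≅ Z,  H_1 = 0,  H_2 ≅ Z.

K has 4 vertices, 6 edges, 4 triangles.
rank ∂_0 = 0, rank ∂_1 = 3 ⇒ b_0 = 4 − 0 − 3 = 1; all invariant factors of ∂_1 are 1 so no torsion. So H_0 ≅ Z.
rank ∂_1 = 3, rank ∂_2 = 3 ⇒ b_1 = 6 − 3 − 3 = 0; all invariant factors of ∂_2 are 1 so no torsion. So H_1 ≅ 0.
rank ∂_2 = 3, rank ∂_3 = 0 ⇒ b_2 = 4 − 3 − 0 = 1. So H_2 ≅ Z.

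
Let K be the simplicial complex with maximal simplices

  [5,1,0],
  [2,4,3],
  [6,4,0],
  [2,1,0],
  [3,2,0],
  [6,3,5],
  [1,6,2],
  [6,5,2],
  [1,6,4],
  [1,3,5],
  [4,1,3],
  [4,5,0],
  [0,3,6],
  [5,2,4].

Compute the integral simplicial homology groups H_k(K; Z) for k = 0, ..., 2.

K has 7 vertices, 21 edges, 14 triangles.
rank ∂_0 = 0, rank ∂_1 = 6 ⇒ b_0 = 7 − 0 − 6 = 1; all invariant factors of ∂_1 are 1 so no torsion. So H_0 = Z.
rank ∂_1 = 6, rank ∂_2 = 13 ⇒ b_1 = 21 − 6 − 13 = 2; all invariant factors of ∂_2 are 1 so no torsion. So H_1 = Z^2.
rank ∂_2 = 13, rank ∂_3 = 0 ⇒ b_2 = 14 − 13 − 0 = 1. So H_2 = Z.

H_0 ≅ Z,  H_1 ≅ Z^2,  H_2 ≅ Z.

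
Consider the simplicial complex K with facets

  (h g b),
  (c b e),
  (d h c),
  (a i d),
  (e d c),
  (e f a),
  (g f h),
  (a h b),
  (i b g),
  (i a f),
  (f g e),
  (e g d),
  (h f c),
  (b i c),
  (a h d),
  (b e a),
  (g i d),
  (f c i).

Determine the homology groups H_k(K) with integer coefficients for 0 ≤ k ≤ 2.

K has 9 vertices, 27 edges, 18 triangles.
rank ∂_0 = 0, rank ∂_1 = 8 ⇒ b_0 = 9 − 0 − 8 = 1; all invariant factors of ∂_1 are 1 so no torsion. So H_0 ≅ Z.
rank ∂_1 = 8, rank ∂_2 = 17 ⇒ b_1 = 27 − 8 − 17 = 2; all invariant factors of ∂_2 are 1 so no torsion. So H_1 ≅ Z^2.
rank ∂_2 = 17, rank ∂_3 = 0 ⇒ b_2 = 18 − 17 − 0 = 1. So H_2 ≅ Z.

H_0 ≅ Z,  H_1 ≅ Z^2,  H_2 ≅ Z.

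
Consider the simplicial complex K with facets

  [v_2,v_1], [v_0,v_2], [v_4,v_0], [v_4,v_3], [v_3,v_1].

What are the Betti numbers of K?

b_0 = 1, b_1 = 1.

K has 5 vertices, 5 edges.
rank ∂_0 = 0, rank ∂_1 = 4 ⇒ b_0 = 5 − 0 − 4 = 1; all invariant factors of ∂_1 are 1 so no torsion. So H_0 ≅ Z.
rank ∂_1 = 4, rank ∂_2 = 0 ⇒ b_1 = 5 − 4 − 0 = 1. So H_1 ≅ Z.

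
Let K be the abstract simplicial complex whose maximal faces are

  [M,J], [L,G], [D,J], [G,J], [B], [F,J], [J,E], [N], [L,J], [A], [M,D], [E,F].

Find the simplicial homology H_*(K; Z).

H_0 = Z^4,  H_1 = Z^3.

Order the vertices as A < B < D < E < F < G < J < L < M < N. Listing each simplex with vertices in this order, K has dimension 1 with simplices:

  0-simplices (10): A, B, D, E, F, G, J, L, M, N
  1-simplices (9): DJ, DM, EF, EJ, FJ, GJ, GL, JL, JM

giving chain groups C_0 ≅ Z^10, C_1 ≅ Z^9.

The boundary map ∂_1: C_1 → C_0 sends each edge [p,q] (with p < q) to q − p. For instance
  ∂FJ = J − F.
As a 10×9 matrix over Z this has rank 6, with invariant factors (1,1,1,1,1,1).

Now H_k = ker ∂_k / im ∂_{k+1}, so:

  H_0: rank C_0 − rank ∂_1 = 10 − 6 = 4, and the invariant factors of ∂_1 are all 1, so H_0 ≅ Z^4.
  H_1: rank ker ∂_1 − rank ∂_2 = (9 − 6) − 0 = 3, and there is no ∂_2, so H_1 ≅ Z^3.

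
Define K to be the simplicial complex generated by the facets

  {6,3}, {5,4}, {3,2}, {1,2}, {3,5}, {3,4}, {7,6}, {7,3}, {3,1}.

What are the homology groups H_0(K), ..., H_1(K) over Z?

Fix the vertex order 1 < 2 < 3 < 4 < 5 < 6 < 7 and write every simplex with vertices in increasing order. Then dim K = 1 and the simplices of K are:

  0-simplices (7): [1], [2], [3], [4], [5], [6], [7]
  1-simplices (9): [1,2], [1,3], [2,3], [3,4], [3,5], [3,6], [3,7], [4,5], [6,7]

so the chain groups are C_0 ≅ Z^7, C_1 ≅ Z^9.

∂_1: C_1 → C_0 sends each edge [p,q] (with p < q) to q − p. For instance
  ∂[3,5] = [5] − [3].
As a 7×9 matrix over Z this has rank 6, with invariant factors (1,1,1,1,1,1).

Now H_k = ker ∂_k / im ∂_{k+1}, so:

  H_0: rank C_0 − rank ∂_1 = 7 − 6 = 1, and the invariant factors of ∂_1 are all 1, so H_0 = Z.
  H_1: rank ker ∂_1 − rank ∂_2 = (9 − 6) − 0 = 3, and there is no ∂_2, so H_1 = Z^3.

As a check, the Euler characteristic is 7 − 9 = -2, which agrees with 1 − 3 = -2.
(K is a triangulation of a wedge of 3 circles.)

H_0 ≅ Z,  H_1 ≅ Z^3.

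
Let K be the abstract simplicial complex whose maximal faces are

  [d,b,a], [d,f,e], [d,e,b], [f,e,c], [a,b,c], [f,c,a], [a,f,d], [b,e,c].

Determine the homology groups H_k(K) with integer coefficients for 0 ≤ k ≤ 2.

H_0 = Z,  H_1 = 0,  H_2 = Z.

Fix the vertex order a < b < c < d < e < f and write every simplex with vertices in increasing order. Then dim K = 2 and the simplices of K are:

  0-simplices (6): a, b, c, d, e, f
  1-simplices (12): ab, ac, ad, af, bc, bd, be, ce, cf, de, df, ef
  2-simplices (8): abc, abd, acf, adf, bce, bde, cef, def

giving chain groups C_0 ≅ Z^6, C_1 ≅ Z^12, C_2 ≅ Z^8.

The boundary map ∂_1: C_1 → C_0 sends each edge [p,q] (with p < q) to q − p. For instance
  ∂ac = c − a.
As a 6×12 matrix over Z this has rank 5, with invariant factors (1,1,1,1,1).

∂_2: C_2 → C_1 acts by ∂[p,q,r] = [q,r] − [p,r] + [p,q]. For instance
  ∂abc = bc − ac + ab,
  ∂bce = ce − be + bc.
This gives a 12×8 integer matrix of rank 7; reducing to Smith normal form yields diagonal entries (1,1,1,1,1,1,1).

Now H_k = ker ∂_k / im ∂_{k+1}, so:

  H_0: rank C_0 − rank ∂_1 = 6 − 5 = 1, and the invariant factors of ∂_1 are all 1, so H_0 ≅ Z.
  H_1: rank ker ∂_1 − rank ∂_2 = (12 − 5) − 7 = 0, and the invariant factors of ∂_2 are all 1, so H_1 ≅ 0.
  H_2: rank ker ∂_2 − rank ∂_3 = (8 − 7) − 0 = 1, and there is no ∂_3, so H_2 ≅ Z.

As a check, the Euler characteristic is 6 − 12 + 8 = 2, which agrees with 1 − 0 + 1 = 2.
(K is a triangulation of the 2-sphere S^2.)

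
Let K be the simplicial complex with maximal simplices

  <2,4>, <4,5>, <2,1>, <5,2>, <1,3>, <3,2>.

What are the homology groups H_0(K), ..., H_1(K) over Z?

Order the vertices as 1 < 2 < 3 < 4 < 5. Listing each simplex with vertices in this order, K has dimension 1 with simplices:

  0-simplices (5): [1], [2], [3], [4], [5]
  1-simplices (6): [1,2], [1,3], [2,3], [2,4], [2,5], [4,5]

so the chain groups are C_0 ≅ Z^5, C_1 ≅ Z^6.

The boundary map ∂_1: C_1 → C_0 sends each edge [p,q] (with p < q) to q − p.
This gives a 5×6 integer matrix of rank 4; reducing to Smith normal form yields diagonal entries (1,1,1,1).

Computing H_k = (kernel of ∂_k) / (image of ∂_{k+1}):

  H_0: rank C_0 − rank ∂_1 = 5 − 4 = 1, and the invariant factors of ∂_1 are all 1, so H_0 = Z.
  H_1: rank ker ∂_1 − rank ∂_2 = (6 − 4) − 0 = 2, and there is no ∂_2, so H_1 = Z^2.

H_0 = Z,  H_1 = Z^2.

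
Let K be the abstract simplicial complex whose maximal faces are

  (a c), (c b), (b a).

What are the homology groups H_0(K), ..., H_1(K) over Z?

We work with the vertex ordering a < b < c. The simplices of K, each written with vertices in increasing order, are:

  0-simplices (3): a, b, c
  1-simplices (3): ab, ac, bc

Hence C_0 ≅ Z^3, C_1 ≅ Z^3.

∂_1: C_1 → C_0 is given by ∂[p,q] = [q] − [p]. For instance
  ∂ab = b − a.
The 3×3 boundary matrix has rank 2 and Smith normal form diag(1,1).

From H_k ≅ ker(∂_k) / im(∂_{k+1}) we obtain:

  H_0: rank C_0 − rank ∂_1 = 3 − 2 = 1, and the invariant factors of ∂_1 are all 1, so H_0 ≅ Z.
  H_1: rank ker ∂_1 − rank ∂_2 = (3 − 2) − 0 = 1, and there is no ∂_2, so H_1 ≅ Z.

As a check, the Euler characteristic is 3 − 3 = 0, which agrees with 1 − 1 = 0.

H_0 ≅ Z,  H_1 ≅ Z.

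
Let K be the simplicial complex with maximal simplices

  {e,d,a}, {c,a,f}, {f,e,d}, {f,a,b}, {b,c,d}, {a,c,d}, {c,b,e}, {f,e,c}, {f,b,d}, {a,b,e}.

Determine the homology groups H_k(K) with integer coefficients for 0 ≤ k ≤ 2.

H_0 ≅ Z,  H_1 ≅ Z/2,  H_2 = 0.

Order the vertices as a < b < c < d < e < f. Listing each simplex with vertices in this order, K has dimension 2 with simplices:

  0-simplices (6): a, b, c, d, e, f
  1-simplices (15): ab, ac, ad, ae, af, bc, bd, be, bf, cd, ce, cf, de, df, ef
  2-simplices (10): abe, abf, acd, acf, ade, bcd, bce, bdf, cef, def

so the chain groups are C_0 ≅ Z^6, C_1 ≅ Z^15, C_2 ≅ Z^10.

∂_1: C_1 → C_0 is given by ∂[p,q] = [q] − [p]. For instance
  ∂cd = d − c.
The resulting 6×15 matrix has rank 5, and its Smith normal form has invariant factors (1,1,1,1,1).

The boundary map ∂_2: C_2 → C_1 maps a triangle to the signed sum of its edges. For instance
  ∂ade = de − ae + ad,
  ∂def = ef − df + de.
The resulting 15×10 matrix has rank 10, and its Smith normal form has invariant factors (1,1,1,1,1,1,1,1,1,2).

From H_k ≅ ker(∂_k) / im(∂_{k+1}) we obtain:

  H_0: rank C_0 − rank ∂_1 = 6 − 5 = 1, and the invariant factors of ∂_1 are all 1, so H_0 = Z.
  H_1: rank ker ∂_1 − rank ∂_2 = (15 − 5) − 10 = 0, and ∂_2 has invariant factor 2 > 1, so H_1 = Z/2.
  H_2: rank ker ∂_2 − rank ∂_3 = (10 − 10) − 0 = 0, and there is no ∂_3, so H_2 = 0.

As a check, the Euler characteristic is 6 − 15 + 10 = 1, which agrees with 1 − 0 + 0 = 1.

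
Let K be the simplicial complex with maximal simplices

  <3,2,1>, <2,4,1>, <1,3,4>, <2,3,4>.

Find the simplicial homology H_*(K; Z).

H_0 ≅ Z,  H_1 = 0,  H_2 ≅ Z.

Order the vertices as 1 < 2 < 3 < 4. Listing each simplex with vertices in this order, K has dimension 2 with simplices:

  0-simplices (4): [1], [2], [3], [4]
  1-simplices (6): [1,2], [1,3], [1,4], [2,3], [2,4], [3,4]
  2-simplices (4): [1,2,3], [1,2,4], [1,3,4], [2,3,4]

giving chain groups C_0 ≅ Z^4, C_1 ≅ Z^6, C_2 ≅ Z^4.

Boundary ∂_1: C_1 → C_0 is given by ∂[p,q] = [q] − [p]. For instance
  ∂[1,2] = [2] − [1].
The 4×6 boundary matrix has rank 3 and Smith normal form diag(1,1,1).

∂_2: C_2 → C_1 acts by ∂[p,q,r] = [q,r] − [p,r] + [p,q]. For instance
  ∂[1,3,4] = [3,4] − [1,4] + [1,3],
  ∂[1,2,4] = [2,4] − [1,4] + [1,2].
The resulting 6×4 matrix has rank 3, and its Smith normal form has invariant factors (1,1,1).

Now H_k = ker ∂_k / im ∂_{k+1}, so:

  H_0: rank C_0 − rank ∂_1 = 4 − 3 = 1, and the invariant factors of ∂_1 are all 1, so H_0 = Z.
  H_1: rank ker ∂_1 − rank ∂_2 = (6 − 3) − 3 = 0, and the invariant factors of ∂_2 are all 1, so H_1 = 0.
  H_2: rank ker ∂_2 − rank ∂_3 = (4 − 3) − 0 = 1, and there is no ∂_3, so H_2 = Z.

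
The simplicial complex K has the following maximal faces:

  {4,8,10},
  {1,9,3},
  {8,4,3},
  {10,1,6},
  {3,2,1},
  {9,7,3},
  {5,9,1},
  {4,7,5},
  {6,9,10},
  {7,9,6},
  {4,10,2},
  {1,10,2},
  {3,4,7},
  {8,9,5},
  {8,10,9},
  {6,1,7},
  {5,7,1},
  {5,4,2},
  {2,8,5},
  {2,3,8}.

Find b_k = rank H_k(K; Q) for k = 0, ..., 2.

K has 10 vertices, 30 edges, 20 triangles.
rank ∂_0 = 0, rank ∂_1 = 9 ⇒ b_0 = 10 − 0 − 9 = 1; all invariant factors of ∂_1 are 1 so no torsion. So H_0 = Z.
rank ∂_1 = 9, rank ∂_2 = 20 ⇒ b_1 = 30 − 9 − 20 = 1; ∂_2 has invariant factor(s) [2] giving torsion. So H_1 = Z ⊕ Z/2Z.
rank ∂_2 = 20, rank ∂_3 = 0 ⇒ b_2 = 20 − 20 − 0 = 0. So H_2 = 0.

b_0 = 1, b_1 = 1, b_2 = 0.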